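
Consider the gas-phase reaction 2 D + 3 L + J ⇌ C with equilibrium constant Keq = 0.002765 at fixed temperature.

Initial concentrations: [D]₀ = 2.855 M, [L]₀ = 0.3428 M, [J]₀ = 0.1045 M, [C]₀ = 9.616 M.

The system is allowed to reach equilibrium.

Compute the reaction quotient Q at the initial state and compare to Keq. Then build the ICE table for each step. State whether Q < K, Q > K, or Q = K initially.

Q₀ = 280.2 vs Keq = 0.002765 ⇒ Q>K, reverse
Step 1:
                    D           L           J           C
  Initial       2.855      0.3428      0.1045       9.616
  Change        2.568       3.852       1.284      -1.284
  Equil         5.423       4.195       1.388       8.332
  solve Keq expr → x = -1.284; check Q = 0.002765

Q₀ = 280.2; Q > K (proceeds reverse)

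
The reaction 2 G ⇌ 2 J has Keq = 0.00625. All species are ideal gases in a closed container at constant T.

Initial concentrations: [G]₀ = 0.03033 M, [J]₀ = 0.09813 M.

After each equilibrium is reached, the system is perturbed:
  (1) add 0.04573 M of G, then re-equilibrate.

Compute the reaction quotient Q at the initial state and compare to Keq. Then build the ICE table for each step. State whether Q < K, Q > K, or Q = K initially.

Q₀ = 10.47 vs Keq = 0.00625 ⇒ Q>K, reverse
Step 1:
                  G         J
  init      0.03033   0.09813
  Δ         0.08872  -0.08872
  eq          0.119  0.009412
  solve Keq expr → x = -0.04436; check Q = 0.00625
Then add 0.04573 M of G.
Step 2:
                  G         J
  init       0.1648  0.009412
  Δ        -0.00335   0.00335
  eq         0.1614   0.01276
  solve Keq expr → x = 0.001675; check Q = 0.00625

Q₀ = 10.47; Q > K (proceeds reverse)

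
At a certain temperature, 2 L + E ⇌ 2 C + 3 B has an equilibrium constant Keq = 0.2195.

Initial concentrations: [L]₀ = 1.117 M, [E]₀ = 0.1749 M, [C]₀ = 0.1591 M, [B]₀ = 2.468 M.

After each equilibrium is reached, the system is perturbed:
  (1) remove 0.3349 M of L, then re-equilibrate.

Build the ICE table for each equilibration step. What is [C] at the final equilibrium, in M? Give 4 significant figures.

Q₀ = 1.744 vs Keq = 0.2195 ⇒ Q>K, reverse
Step 1:
                    L           E           C           B
  I             1.117      0.1749      0.1591       2.468
  C           0.08563     0.04282    -0.08563     -0.1284
  E             1.203      0.2177     0.07347        2.34
  solve Keq expr → x = -0.04282; check Q = 0.2195
Then remove 0.3349 M of L.
Step 2:
                    L           E           C           B
  I            0.8677      0.2177     0.07347        2.34
  C           0.01739    0.008696    -0.01739    -0.02609
  E            0.8851      0.2264     0.05608       2.313
  solve Keq expr → x = -0.008696; check Q = 0.2195

[C]_eq = 0.05608 M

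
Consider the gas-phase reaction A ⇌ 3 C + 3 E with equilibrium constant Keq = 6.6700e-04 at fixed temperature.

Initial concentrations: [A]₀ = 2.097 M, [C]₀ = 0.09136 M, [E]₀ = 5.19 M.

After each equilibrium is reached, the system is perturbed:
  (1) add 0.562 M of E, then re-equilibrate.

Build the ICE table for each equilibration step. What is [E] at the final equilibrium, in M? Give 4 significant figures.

Q₀ = 0.05084 vs Keq = 6.6700e-04 ⇒ Q>K, reverse
Step 1:
                  A         C         E
  I           2.097   0.09136      5.19
  C         0.02315  -0.06944  -0.06944
  E            2.12   0.02192     5.121
  solve Keq expr → x = -0.02315; check Q = 6.6700e-04
Then add 0.562 M of E.
Step 2:
                  A         C         E
  I            2.12   0.02192     5.683
  C       7.1939e-04 -0.002158 -0.002158
  E           2.121   0.01976      5.68
  solve Keq expr → x = -7.1939e-04; check Q = 6.6700e-04

[E]_eq = 5.68 M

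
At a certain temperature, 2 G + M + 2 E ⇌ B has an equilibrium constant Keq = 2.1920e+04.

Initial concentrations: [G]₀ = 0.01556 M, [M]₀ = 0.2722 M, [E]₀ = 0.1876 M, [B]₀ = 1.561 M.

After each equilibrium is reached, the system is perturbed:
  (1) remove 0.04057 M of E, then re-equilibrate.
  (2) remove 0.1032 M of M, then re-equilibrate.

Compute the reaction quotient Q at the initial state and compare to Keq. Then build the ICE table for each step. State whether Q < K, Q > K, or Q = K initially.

Q₀ = 6.7302e+05; Q > K (proceeds reverse)

Q₀ = 6.7302e+05 vs Keq = 2.1920e+04 ⇒ Q>K, reverse
Step 1:
                   G          M          E          B
  I          0.01556     0.2722     0.1876      1.561
  C           0.0493    0.02465     0.0493   -0.02465
  E          0.06486     0.2969     0.2369      1.536
  solve Keq expr → x = -0.02465; check Q = 2.1920e+04
Then remove 0.04057 M of E.
Step 2:
                   G          M          E          B
  I          0.06486     0.2969     0.1963      1.536
  C         0.009211   0.004606   0.009211  -0.004606
  E          0.07407     0.3015     0.2055      1.532
  solve Keq expr → x = -0.004606; check Q = 2.1920e+04
Then remove 0.1032 M of M.
Step 3:
                   G          M          E          B
  I          0.07407     0.1983     0.2055      1.532
  C          0.01119   0.005597    0.01119  -0.005597
  E          0.08527     0.2039     0.2167      1.526
  solve Keq expr → x = -0.005597; check Q = 2.1920e+04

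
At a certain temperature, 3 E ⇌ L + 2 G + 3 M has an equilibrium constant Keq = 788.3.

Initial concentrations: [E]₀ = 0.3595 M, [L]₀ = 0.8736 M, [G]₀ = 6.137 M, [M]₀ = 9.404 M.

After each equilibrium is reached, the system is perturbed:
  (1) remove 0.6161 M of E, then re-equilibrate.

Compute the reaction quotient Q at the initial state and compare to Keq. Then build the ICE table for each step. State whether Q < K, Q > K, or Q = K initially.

Q₀ = 5.8893e+05; Q > K (proceeds reverse)

Q₀ = 5.8893e+05 vs Keq = 788.3 ⇒ Q>K, reverse
Step 1:
                    E           L           G           M
  init         0.3595      0.8736       6.137       9.404
  Δ             1.487     -0.4957     -0.9915      -1.487
  eq            1.847      0.3779       5.146       7.917
  solve Keq expr → x = -0.4957; check Q = 788.3
Then remove 0.6161 M of E.
Step 2:
                    E           L           G           M
  init          1.231      0.3779       5.146       7.917
  Δ            0.3159     -0.1053     -0.2106     -0.3159
  eq            1.546      0.2726       4.935       7.601
  solve Keq expr → x = -0.1053; check Q = 788.3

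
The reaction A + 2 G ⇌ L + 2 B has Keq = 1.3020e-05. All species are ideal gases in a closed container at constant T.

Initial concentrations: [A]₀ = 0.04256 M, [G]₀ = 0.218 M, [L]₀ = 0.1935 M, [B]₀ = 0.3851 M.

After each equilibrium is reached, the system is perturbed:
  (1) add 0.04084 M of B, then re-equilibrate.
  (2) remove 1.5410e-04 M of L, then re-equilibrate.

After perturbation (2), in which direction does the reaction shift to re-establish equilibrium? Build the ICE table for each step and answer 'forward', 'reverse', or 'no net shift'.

Q₀ = 14.19 vs Keq = 1.3020e-05 ⇒ Q>K, reverse
Step 1:
                   A          G          L          B
  init       0.04256      0.218     0.1935     0.3851
  Δ           0.1865     0.3729    -0.1865    -0.3729
  eq           0.229     0.5909   0.007034    0.01217
  solve Keq expr → x = -0.1865; check Q = 1.3020e-05
Then add 0.04084 M of B.
Step 2:
                   A          G          L          B
  init         0.229     0.5909   0.007034    0.05301
  Δ         0.006347    0.01269  -0.006347   -0.01269
  eq          0.2354     0.6036 6.8705e-04    0.04031
  solve Keq expr → x = -0.006347; check Q = 1.3020e-05
Then remove 1.5410e-04 M of L.
Step 3:
                   A          G          L          B
  init        0.2354     0.6036 5.3295e-04    0.04031
  Δ       -1.4337e-04 -2.8675e-04 1.4337e-04 2.8675e-04
  eq          0.2352     0.6033 6.7633e-04     0.0406
  solve Keq expr → x = 1.4337e-04; check Q = 1.3020e-05

Direction: forward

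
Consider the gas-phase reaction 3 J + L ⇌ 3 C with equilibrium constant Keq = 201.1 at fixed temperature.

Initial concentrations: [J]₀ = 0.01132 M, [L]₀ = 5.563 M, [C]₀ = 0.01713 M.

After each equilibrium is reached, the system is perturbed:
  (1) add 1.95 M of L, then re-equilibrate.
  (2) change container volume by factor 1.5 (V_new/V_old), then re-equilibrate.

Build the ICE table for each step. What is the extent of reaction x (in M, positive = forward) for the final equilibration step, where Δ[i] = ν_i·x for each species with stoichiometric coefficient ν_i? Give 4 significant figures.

x = -6.6694e-05 M

Q₀ = 0.6229 vs Keq = 201.1 ⇒ Q<K, forward
Step 1:
                   J          L          C
  I          0.01132      5.563    0.01713
  C         -0.00882   -0.00294    0.00882
  E           0.0025       5.56    0.02595
  solve Keq expr → x = 0.00294; check Q = 201.1
Then add 1.95 M of L.
Step 2:
                   J          L          C
  I           0.0025       7.51    0.02595
  C       -2.1928e-04 -7.3094e-05 2.1928e-04
  E         0.002281       7.51    0.02617
  solve Keq expr → x = 7.3094e-05; check Q = 201.1
Then change container volume by factor 1.5 (V_new/V_old).
Step 3:
                   J          L          C
  I         0.001521      5.007    0.01745
  C       2.0008e-04 6.6694e-05 -2.0008e-04
  E         0.001721      5.007    0.01725
  solve Keq expr → x = -6.6694e-05; check Q = 201.1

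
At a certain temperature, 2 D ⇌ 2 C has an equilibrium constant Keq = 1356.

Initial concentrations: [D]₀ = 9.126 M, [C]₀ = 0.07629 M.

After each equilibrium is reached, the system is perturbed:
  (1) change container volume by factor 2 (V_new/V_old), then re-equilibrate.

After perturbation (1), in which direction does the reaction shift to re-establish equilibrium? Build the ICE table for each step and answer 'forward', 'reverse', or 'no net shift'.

Q₀ = 6.9883e-05 vs Keq = 1356 ⇒ Q<K, forward
Step 1:
                   D          C
  init         9.126    0.07629
  Δ           -8.883      8.883
  eq          0.2433      8.959
  solve Keq expr → x = 4.441; check Q = 1356
Then change container volume by factor 2 (V_new/V_old).
Step 2:
                   D          C
  init        0.1216      4.479
  Δ                0          0
  eq          0.1216      4.479
  solve Keq expr → x = 0; check Q = 1356

Direction: no net shift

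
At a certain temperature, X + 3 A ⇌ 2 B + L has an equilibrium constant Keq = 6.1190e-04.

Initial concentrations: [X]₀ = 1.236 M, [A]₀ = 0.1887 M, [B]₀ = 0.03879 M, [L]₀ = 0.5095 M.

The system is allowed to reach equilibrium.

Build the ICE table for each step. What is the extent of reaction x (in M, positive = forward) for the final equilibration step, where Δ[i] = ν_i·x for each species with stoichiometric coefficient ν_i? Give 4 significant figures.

x = -0.01708 M

Q₀ = 0.09231 vs Keq = 6.1190e-04 ⇒ Q>K, reverse
Step 1:
                    X           A           B           L
  I             1.236      0.1887     0.03879      0.5095
  C           0.01708     0.05123    -0.03415    -0.01708
  E             1.253      0.2399    0.004637      0.4924
  solve Keq expr → x = -0.01708; check Q = 6.1190e-04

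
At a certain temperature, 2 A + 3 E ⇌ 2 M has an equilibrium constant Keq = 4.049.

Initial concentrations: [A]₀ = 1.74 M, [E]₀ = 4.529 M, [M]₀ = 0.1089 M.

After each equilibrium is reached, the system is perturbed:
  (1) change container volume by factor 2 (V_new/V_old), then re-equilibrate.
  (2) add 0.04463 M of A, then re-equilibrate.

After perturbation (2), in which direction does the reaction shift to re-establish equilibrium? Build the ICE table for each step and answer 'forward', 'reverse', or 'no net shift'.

Direction: forward

Q₀ = 4.2165e-05 vs Keq = 4.049 ⇒ Q<K, forward
Step 1:
                   A          E          M
  Initial       1.74      4.529     0.1089
  Change      -1.506     -2.258      1.506
  Equil       0.2345      2.271      1.614
  solve Keq expr → x = 0.7528; check Q = 4.049
Then change container volume by factor 2 (V_new/V_old).
Step 2:
                   A          E          M
  Initial     0.1172      1.135     0.8072
  Change      0.1137     0.1706    -0.1137
  Equil       0.2309      1.306     0.6935
  solve Keq expr → x = -0.05685; check Q = 4.049
Then add 0.04463 M of A.
Step 3:
                   A          E          M
  Initial     0.2756      1.306     0.6935
  Change    -0.02534   -0.03802    0.02534
  Equil       0.2502      1.268     0.7189
  solve Keq expr → x = 0.01267; check Q = 4.049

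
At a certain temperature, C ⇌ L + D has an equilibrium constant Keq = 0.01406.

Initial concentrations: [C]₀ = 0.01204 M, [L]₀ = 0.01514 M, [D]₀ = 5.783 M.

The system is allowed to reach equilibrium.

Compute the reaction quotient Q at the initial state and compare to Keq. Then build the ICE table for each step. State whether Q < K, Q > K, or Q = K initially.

Q₀ = 7.272; Q > K (proceeds reverse)

Q₀ = 7.272 vs Keq = 0.01406 ⇒ Q>K, reverse
Step 1:
                  C         L         D
  Initial   0.01204   0.01514     5.783
  Change    0.01507  -0.01507  -0.01507
  Equil     0.02711 6.6093e-05     5.768
  solve Keq expr → x = -0.01507; check Q = 0.01406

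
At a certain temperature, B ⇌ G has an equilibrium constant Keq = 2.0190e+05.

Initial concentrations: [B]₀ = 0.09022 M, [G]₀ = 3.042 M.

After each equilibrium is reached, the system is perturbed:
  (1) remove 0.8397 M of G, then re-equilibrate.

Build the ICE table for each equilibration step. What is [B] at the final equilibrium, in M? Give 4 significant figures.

[B]_eq = 1.1355e-05 M

Q₀ = 33.72 vs Keq = 2.0190e+05 ⇒ Q<K, forward
Step 1:
                   B          G
  I          0.09022      3.042
  C          -0.0902     0.0902
  E       1.5514e-05      3.132
  solve Keq expr → x = 0.0902; check Q = 2.0190e+05
Then remove 0.8397 M of G.
Step 2:
                   B          G
  I       1.5514e-05      2.293
  C       -4.1590e-06 4.1590e-06
  E       1.1355e-05      2.293
  solve Keq expr → x = 4.1590e-06; check Q = 2.0190e+05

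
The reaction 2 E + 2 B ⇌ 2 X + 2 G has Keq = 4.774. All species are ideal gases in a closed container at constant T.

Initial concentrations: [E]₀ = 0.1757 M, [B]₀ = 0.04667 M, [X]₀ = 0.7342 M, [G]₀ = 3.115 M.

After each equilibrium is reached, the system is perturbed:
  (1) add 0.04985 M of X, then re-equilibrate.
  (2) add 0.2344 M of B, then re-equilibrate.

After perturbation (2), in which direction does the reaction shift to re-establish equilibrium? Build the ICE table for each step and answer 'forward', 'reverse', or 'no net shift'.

Direction: forward

Q₀ = 7.7790e+04 vs Keq = 4.774 ⇒ Q>K, reverse
Step 1:
                   E          B          X          G
  init        0.1757    0.04667     0.7342      3.115
  Δ           0.4645     0.4645    -0.4645    -0.4645
  eq          0.6402     0.5111     0.2697      2.651
  solve Keq expr → x = -0.2322; check Q = 4.774
Then add 0.04985 M of X.
Step 2:
                   E          B          X          G
  init        0.6402     0.5111     0.3196      2.651
  Δ          0.02396    0.02396   -0.02396   -0.02396
  eq          0.6641     0.5351     0.2956      2.627
  solve Keq expr → x = -0.01198; check Q = 4.774
Then add 0.2344 M of B.
Step 3:
                   E          B          X          G
  init        0.6641     0.7695     0.2956      2.627
  Δ         -0.05681   -0.05681    0.05681    0.05681
  eq          0.6073     0.7127     0.3524      2.683
  solve Keq expr → x = 0.0284; check Q = 4.774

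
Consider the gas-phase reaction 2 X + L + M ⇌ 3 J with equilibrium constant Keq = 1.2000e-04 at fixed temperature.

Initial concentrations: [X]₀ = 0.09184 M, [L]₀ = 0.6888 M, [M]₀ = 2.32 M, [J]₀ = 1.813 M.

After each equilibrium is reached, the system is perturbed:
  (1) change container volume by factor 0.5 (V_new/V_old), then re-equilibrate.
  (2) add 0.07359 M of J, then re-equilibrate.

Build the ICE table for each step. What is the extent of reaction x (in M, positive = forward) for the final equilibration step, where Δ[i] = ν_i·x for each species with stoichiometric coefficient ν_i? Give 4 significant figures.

x = -0.02328 M

Q₀ = 442.1 vs Keq = 1.2000e-04 ⇒ Q>K, reverse
Step 1:
                  X         L         M         J
  I         0.09184    0.6888      2.32     1.813
  C            1.15    0.5751    0.5751    -1.725
  E           1.242     1.264     2.895   0.08782
  solve Keq expr → x = -0.5751; check Q = 1.2000e-04
Then change container volume by factor 0.5 (V_new/V_old).
Step 2:
                  X         L         M         J
  I           2.484     2.528      5.79    0.1756
  C        -0.02889  -0.01444  -0.01444   0.04333
  E           2.455     2.513     5.776     0.219
  solve Keq expr → x = 0.01444; check Q = 1.2000e-04
Then add 0.07359 M of J.
Step 3:
                  X         L         M         J
  I           2.455     2.513     5.776    0.2926
  C         0.04657   0.02328   0.02328  -0.06985
  E           2.502     2.537     5.799    0.2227
  solve Keq expr → x = -0.02328; check Q = 1.2000e-04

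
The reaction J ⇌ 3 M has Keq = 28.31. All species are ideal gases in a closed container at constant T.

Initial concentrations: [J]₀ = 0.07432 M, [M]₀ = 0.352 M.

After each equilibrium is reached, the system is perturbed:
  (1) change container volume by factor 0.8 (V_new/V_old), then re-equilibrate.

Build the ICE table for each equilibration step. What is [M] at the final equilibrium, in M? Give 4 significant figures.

Q₀ = 0.5868 vs Keq = 28.31 ⇒ Q<K, forward
Step 1:
                    J           M
  Initial     0.07432       0.352
  Change     -0.06823      0.2047
  Equil      0.006094      0.5567
  solve Keq expr → x = 0.06823; check Q = 28.31
Then change container volume by factor 0.8 (V_new/V_old).
Step 2:
                    J           M
  Initial    0.007617      0.6958
  Change     0.003721    -0.01116
  Equil       0.01134      0.6847
  solve Keq expr → x = -0.003721; check Q = 28.31

[M]_eq = 0.6847 M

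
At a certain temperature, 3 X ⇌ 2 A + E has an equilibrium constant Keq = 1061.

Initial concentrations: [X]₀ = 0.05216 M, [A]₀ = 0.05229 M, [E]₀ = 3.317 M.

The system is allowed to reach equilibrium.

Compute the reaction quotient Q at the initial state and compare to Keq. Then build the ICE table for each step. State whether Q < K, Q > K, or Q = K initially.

Q₀ = 63.91 vs Keq = 1061 ⇒ Q<K, forward
Step 1:
                   X          A          E
  I          0.05216    0.05229      3.317
  C          -0.0272    0.01813   0.009067
  E          0.02496    0.07042      3.326
  solve Keq expr → x = 0.009067; check Q = 1061

Q₀ = 63.91; Q < K (proceeds forward)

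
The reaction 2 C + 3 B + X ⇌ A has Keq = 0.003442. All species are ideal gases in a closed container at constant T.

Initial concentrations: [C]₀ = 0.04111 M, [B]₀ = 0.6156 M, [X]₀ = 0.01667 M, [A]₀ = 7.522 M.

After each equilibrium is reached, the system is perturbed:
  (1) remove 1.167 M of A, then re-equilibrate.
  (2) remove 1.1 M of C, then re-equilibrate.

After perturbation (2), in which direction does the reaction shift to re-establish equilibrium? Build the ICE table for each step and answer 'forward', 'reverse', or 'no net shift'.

Direction: reverse

Q₀ = 1.1445e+06 vs Keq = 0.003442 ⇒ Q>K, reverse
Step 1:
                    C           B           X           A
  init        0.04111      0.6156     0.01667       7.522
  Δ             2.964       4.446       1.482      -1.482
  eq            3.005       5.061       1.499        6.04
  solve Keq expr → x = -1.482; check Q = 0.003442
Then remove 1.167 M of A.
Step 2:
                    C           B           X           A
  init          3.005       5.061       1.499       4.873
  Δ           -0.1061     -0.1592    -0.05307     0.05307
  eq            2.899       4.902       1.446       4.926
  solve Keq expr → x = 0.05307; check Q = 0.003442
Then remove 1.1 M of C.
Step 3:
                    C           B           X           A
  init          1.799       4.902       1.446       4.926
  Δ            0.4166      0.6249      0.2083     -0.2083
  eq            2.215       5.527       1.654       4.718
  solve Keq expr → x = -0.2083; check Q = 0.003442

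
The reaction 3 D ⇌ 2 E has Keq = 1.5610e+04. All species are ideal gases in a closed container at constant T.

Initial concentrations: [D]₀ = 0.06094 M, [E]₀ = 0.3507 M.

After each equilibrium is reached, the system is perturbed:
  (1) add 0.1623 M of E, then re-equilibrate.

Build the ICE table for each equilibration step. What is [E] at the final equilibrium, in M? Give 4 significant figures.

Q₀ = 543.5 vs Keq = 1.5610e+04 ⇒ Q<K, forward
Step 1:
                   D          E
  I          0.06094     0.3507
  C         -0.04004     0.0267
  E           0.0209     0.3774
  solve Keq expr → x = 0.01335; check Q = 1.5610e+04
Then add 0.1623 M of E.
Step 2:
                   D          E
  I           0.0209     0.5397
  C         0.005507  -0.003671
  E           0.0264      0.536
  solve Keq expr → x = -0.001836; check Q = 1.5610e+04

[E]_eq = 0.536 M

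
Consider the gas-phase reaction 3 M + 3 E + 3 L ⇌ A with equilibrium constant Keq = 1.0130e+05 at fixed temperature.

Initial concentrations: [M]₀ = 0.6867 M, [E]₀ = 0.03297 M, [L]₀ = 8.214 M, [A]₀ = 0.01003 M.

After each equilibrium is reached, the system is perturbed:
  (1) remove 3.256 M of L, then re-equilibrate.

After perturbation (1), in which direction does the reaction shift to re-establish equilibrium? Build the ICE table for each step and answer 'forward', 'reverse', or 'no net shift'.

Direction: reverse

Q₀ = 1.559 vs Keq = 1.0130e+05 ⇒ Q<K, forward
Step 1:
                  M         E         L         A
  Initial    0.6867   0.03297     8.214   0.01003
  Change   -0.03187  -0.03187  -0.03187   0.01062
  Equil      0.6548  0.001099     8.182   0.02065
  solve Keq expr → x = 0.01062; check Q = 1.0130e+05
Then remove 3.256 M of L.
Step 2:
                  M         E         L         A
  Initial    0.6548  0.001099     4.926   0.02065
  Change  7.1676e-04 7.1676e-04 7.1676e-04 -2.3892e-04
  Equil      0.6555  0.001815     4.927   0.02041
  solve Keq expr → x = -2.3892e-04; check Q = 1.0130e+05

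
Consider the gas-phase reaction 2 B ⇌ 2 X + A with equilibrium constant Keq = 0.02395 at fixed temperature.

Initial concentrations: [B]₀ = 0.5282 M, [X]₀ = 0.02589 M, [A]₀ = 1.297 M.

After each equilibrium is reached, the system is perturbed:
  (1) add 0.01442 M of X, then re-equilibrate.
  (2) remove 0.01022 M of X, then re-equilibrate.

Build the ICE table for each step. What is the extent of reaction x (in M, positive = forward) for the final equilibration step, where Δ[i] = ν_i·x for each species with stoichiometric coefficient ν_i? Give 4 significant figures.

Q₀ = 0.003116 vs Keq = 0.02395 ⇒ Q<K, forward
Step 1:
                    B           X           A
  init         0.5282     0.02589       1.297
  Δ          -0.03995     0.03995     0.01998
  eq           0.4882     0.06584       1.317
  solve Keq expr → x = 0.01998; check Q = 0.02395
Then add 0.01442 M of X.
Step 2:
                    B           X           A
  init         0.4882     0.08026       1.317
  Δ           0.01256    -0.01256   -0.006282
  eq           0.5008      0.0677       1.311
  solve Keq expr → x = -0.006282; check Q = 0.02395
Then remove 0.01022 M of X.
Step 3:
                    B           X           A
  init         0.5008     0.05748       1.311
  Δ         -0.008904    0.008904    0.004452
  eq           0.4919     0.06638       1.315
  solve Keq expr → x = 0.004452; check Q = 0.02395

x = 0.004452 M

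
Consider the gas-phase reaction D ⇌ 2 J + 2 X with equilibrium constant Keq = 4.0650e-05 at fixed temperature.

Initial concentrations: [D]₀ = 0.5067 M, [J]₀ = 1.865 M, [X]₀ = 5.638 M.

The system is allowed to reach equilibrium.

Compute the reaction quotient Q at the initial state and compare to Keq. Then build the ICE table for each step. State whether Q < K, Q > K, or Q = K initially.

Q₀ = 218.2; Q > K (proceeds reverse)

Q₀ = 218.2 vs Keq = 4.0650e-05 ⇒ Q>K, reverse
Step 1:
                  D         J         X
  init       0.5067     1.865     5.638
  Δ          0.9315    -1.863    -1.863
  eq          1.438  0.002025     3.775
  solve Keq expr → x = -0.9315; check Q = 4.0650e-05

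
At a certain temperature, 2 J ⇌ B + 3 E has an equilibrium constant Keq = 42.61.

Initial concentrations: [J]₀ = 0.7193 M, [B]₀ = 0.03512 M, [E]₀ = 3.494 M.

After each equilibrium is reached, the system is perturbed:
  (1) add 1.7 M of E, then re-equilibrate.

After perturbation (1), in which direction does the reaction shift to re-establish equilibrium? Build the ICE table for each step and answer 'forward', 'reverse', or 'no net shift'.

Q₀ = 2.895 vs Keq = 42.61 ⇒ Q<K, forward
Step 1:
                    J           B           E
  init         0.7193     0.03512       3.494
  Δ           -0.2514      0.1257      0.3771
  eq           0.4679      0.1608       3.871
  solve Keq expr → x = 0.1257; check Q = 42.61
Then add 1.7 M of E.
Step 2:
                    J           B           E
  init         0.4679      0.1608       5.571
  Δ            0.1276    -0.06378     -0.1913
  eq           0.5955     0.09704        5.38
  solve Keq expr → x = -0.06378; check Q = 42.61

Direction: reverse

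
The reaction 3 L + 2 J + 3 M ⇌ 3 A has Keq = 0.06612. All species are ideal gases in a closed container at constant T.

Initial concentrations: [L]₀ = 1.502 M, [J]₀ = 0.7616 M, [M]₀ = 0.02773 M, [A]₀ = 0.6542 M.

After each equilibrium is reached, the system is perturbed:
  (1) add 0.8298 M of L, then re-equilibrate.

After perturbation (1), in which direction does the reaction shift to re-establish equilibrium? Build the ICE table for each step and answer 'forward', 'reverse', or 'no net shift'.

Direction: forward

Q₀ = 6681 vs Keq = 0.06612 ⇒ Q>K, reverse
Step 1:
                  L         J         M         A
  I           1.502    0.7616   0.02773    0.6542
  C           0.361    0.2406     0.361    -0.361
  E           1.863     1.002    0.3887    0.2932
  solve Keq expr → x = -0.1203; check Q = 0.06612
Then add 0.8298 M of L.
Step 2:
                  L         J         M         A
  I           2.693     1.002    0.3887    0.2932
  C        -0.05477  -0.03651  -0.05477   0.05477
  E           2.638    0.9657    0.3339     0.348
  solve Keq expr → x = 0.01826; check Q = 0.06612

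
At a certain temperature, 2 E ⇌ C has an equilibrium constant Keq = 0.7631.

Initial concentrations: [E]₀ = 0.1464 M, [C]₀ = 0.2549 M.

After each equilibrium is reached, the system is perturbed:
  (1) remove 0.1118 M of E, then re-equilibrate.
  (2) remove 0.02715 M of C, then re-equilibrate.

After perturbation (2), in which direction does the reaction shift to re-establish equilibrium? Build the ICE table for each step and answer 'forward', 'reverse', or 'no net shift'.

Q₀ = 11.89 vs Keq = 0.7631 ⇒ Q>K, reverse
Step 1:
                   E          C
  Initial     0.1464     0.2549
  Change       0.259    -0.1295
  Equil       0.4054     0.1254
  solve Keq expr → x = -0.1295; check Q = 0.7631
Then remove 0.1118 M of E.
Step 2:
                   E          C
  Initial     0.2936     0.1254
  Change        0.06      -0.03
  Equil       0.3536    0.09541
  solve Keq expr → x = -0.03; check Q = 0.7631
Then remove 0.02715 M of C.
Step 3:
                   E          C
  Initial     0.3536    0.06826
  Change    -0.02664    0.01332
  Equil        0.327    0.08157
  solve Keq expr → x = 0.01332; check Q = 0.7631

Direction: forward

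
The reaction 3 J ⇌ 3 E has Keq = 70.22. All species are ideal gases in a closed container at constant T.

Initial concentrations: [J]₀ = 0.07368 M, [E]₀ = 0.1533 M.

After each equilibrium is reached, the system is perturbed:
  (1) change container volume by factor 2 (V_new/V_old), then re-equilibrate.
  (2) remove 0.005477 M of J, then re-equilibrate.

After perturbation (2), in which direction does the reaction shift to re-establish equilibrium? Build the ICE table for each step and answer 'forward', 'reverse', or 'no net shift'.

Q₀ = 9.007 vs Keq = 70.22 ⇒ Q<K, forward
Step 1:
                   J          E
  init       0.07368     0.1533
  Δ          -0.0294     0.0294
  eq         0.04428     0.1827
  solve Keq expr → x = 0.009799; check Q = 70.22
Then change container volume by factor 2 (V_new/V_old).
Step 2:
                   J          E
  init       0.02214    0.09135
  Δ                0          0
  eq         0.02214    0.09135
  solve Keq expr → x = 0; check Q = 70.22
Then remove 0.005477 M of J.
Step 3:
                   J          E
  init       0.01666    0.09135
  Δ         0.004408  -0.004408
  eq         0.02107    0.08694
  solve Keq expr → x = -0.001469; check Q = 70.22

Direction: reverse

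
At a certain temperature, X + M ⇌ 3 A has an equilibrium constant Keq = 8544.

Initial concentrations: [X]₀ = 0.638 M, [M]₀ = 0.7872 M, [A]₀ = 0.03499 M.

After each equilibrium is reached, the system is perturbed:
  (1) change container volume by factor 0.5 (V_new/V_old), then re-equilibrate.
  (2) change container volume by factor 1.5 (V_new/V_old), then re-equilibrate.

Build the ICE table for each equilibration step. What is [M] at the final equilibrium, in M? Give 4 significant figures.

Q₀ = 8.5295e-05 vs Keq = 8544 ⇒ Q<K, forward
Step 1:
                   X          M          A
  I            0.638     0.7872    0.03499
  C          -0.6325    -0.6325      1.898
  E         0.005462     0.1547      1.933
  solve Keq expr → x = 0.6325; check Q = 8544
Then change container volume by factor 0.5 (V_new/V_old).
Step 2:
                   X          M          A
  I          0.01092     0.3093      3.865
  C         0.009777   0.009777   -0.02933
  E           0.0207     0.3191      3.836
  solve Keq expr → x = -0.009777; check Q = 8544
Then change container volume by factor 1.5 (V_new/V_old).
Step 3:
                   X          M          A
  I           0.0138     0.2127      2.557
  C         -0.00427   -0.00427    0.01281
  E         0.009531     0.2085       2.57
  solve Keq expr → x = 0.00427; check Q = 8544

[M]_eq = 0.2085 M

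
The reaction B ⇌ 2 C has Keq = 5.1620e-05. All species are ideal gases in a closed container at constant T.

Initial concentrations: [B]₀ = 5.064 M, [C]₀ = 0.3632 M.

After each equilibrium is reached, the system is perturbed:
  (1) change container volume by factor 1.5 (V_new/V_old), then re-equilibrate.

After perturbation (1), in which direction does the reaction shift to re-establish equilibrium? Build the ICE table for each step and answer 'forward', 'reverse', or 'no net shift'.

Q₀ = 0.02605 vs Keq = 5.1620e-05 ⇒ Q>K, reverse
Step 1:
                   B          C
  init         5.064     0.3632
  Δ           0.1734    -0.3468
  eq           5.237    0.01644
  solve Keq expr → x = -0.1734; check Q = 5.1620e-05
Then change container volume by factor 1.5 (V_new/V_old).
Step 2:
                   B          C
  init         3.492    0.01096
  Δ        -0.001231   0.002461
  eq            3.49    0.01342
  solve Keq expr → x = 0.001231; check Q = 5.1620e-05

Direction: forward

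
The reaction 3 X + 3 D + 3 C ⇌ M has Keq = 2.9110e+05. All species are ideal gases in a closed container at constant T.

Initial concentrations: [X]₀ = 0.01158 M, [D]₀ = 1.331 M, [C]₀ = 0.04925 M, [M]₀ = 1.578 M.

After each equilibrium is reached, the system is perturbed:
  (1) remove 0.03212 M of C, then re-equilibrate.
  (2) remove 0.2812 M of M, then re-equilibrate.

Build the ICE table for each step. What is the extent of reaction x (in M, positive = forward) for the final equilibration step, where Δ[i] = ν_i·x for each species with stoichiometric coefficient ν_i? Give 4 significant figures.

x = 0.001163 M

Q₀ = 3.6077e+09 vs Keq = 2.9110e+05 ⇒ Q>K, reverse
Step 1:
                  X         D         C         M
  init      0.01158     1.331   0.04925     1.578
  Δ         0.08233   0.08233   0.08233  -0.02744
  eq        0.09391     1.413    0.1316     1.551
  solve Keq expr → x = -0.02744; check Q = 2.9110e+05
Then remove 0.03212 M of C.
Step 2:
                  X         D         C         M
  init      0.09391     1.413   0.09946     1.551
  Δ         0.01391   0.01391   0.01391 -0.004637
  eq         0.1078     1.427    0.1134     1.546
  solve Keq expr → x = -0.004637; check Q = 2.9110e+05
Then remove 0.2812 M of M.
Step 3:
                  X         D         C         M
  init       0.1078     1.427    0.1134     1.265
  Δ        -0.00349  -0.00349  -0.00349  0.001163
  eq         0.1043     1.424    0.1099     1.266
  solve Keq expr → x = 0.001163; check Q = 2.9110e+05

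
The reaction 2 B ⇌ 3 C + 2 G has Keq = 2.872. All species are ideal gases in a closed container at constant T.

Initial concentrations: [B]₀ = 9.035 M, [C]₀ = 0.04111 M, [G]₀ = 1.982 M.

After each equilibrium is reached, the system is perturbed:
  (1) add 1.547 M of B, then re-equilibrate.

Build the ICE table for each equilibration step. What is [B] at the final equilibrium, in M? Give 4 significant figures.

Q₀ = 3.3434e-06 vs Keq = 2.872 ⇒ Q<K, forward
Step 1:
                  B         C         G
  init        9.035   0.04111     1.982
  Δ           -1.54      2.31      1.54
  eq          7.495     2.352     3.522
  solve Keq expr → x = 0.7701; check Q = 2.872
Then add 1.547 M of B.
Step 2:
                  B         C         G
  init        9.042     2.352     3.522
  Δ         -0.1438    0.2157    0.1438
  eq          8.898     2.567     3.666
  solve Keq expr → x = 0.07188; check Q = 2.872

[B]_eq = 8.898 M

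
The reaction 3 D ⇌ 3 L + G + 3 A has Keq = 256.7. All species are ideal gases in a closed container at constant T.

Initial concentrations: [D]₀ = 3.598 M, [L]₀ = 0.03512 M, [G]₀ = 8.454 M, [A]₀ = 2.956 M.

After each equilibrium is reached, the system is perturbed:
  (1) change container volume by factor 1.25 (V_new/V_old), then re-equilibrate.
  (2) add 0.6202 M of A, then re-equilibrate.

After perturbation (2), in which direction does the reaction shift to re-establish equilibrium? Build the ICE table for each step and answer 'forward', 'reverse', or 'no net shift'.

Q₀ = 2.0307e-04 vs Keq = 256.7 ⇒ Q<K, forward
Step 1:
                  D         L         G         A
  I           3.598   0.03512     8.454     2.956
  C          -1.454     1.454    0.4846     1.454
  E           2.144     1.489     8.939      4.41
  solve Keq expr → x = 0.4846; check Q = 256.7
Then change container volume by factor 1.25 (V_new/V_old).
Step 2:
                  D         L         G         A
  I           1.715     1.191     7.151     3.528
  C          -0.176     0.176   0.05868     0.176
  E           1.539     1.367      7.21     3.704
  solve Keq expr → x = 0.05868; check Q = 256.7
Then add 0.6202 M of A.
Step 3:
                  D         L         G         A
  I           1.539     1.367      7.21     4.324
  C         0.09453  -0.09453  -0.03151  -0.09453
  E           1.634     1.273     7.178      4.23
  solve Keq expr → x = -0.03151; check Q = 256.7

Direction: reverse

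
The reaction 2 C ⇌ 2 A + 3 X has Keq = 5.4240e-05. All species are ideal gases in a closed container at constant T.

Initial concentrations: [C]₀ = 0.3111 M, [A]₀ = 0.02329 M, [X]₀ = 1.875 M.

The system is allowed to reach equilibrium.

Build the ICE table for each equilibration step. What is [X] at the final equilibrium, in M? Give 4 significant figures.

Q₀ = 0.03694 vs Keq = 5.4240e-05 ⇒ Q>K, reverse
Step 1:
                  C         A         X
  Initial    0.3111   0.02329     1.875
  Change    0.02231  -0.02231  -0.03346
  Equil      0.3334 9.8257e-04     1.842
  solve Keq expr → x = -0.01115; check Q = 5.4240e-05

[X]_eq = 1.842 M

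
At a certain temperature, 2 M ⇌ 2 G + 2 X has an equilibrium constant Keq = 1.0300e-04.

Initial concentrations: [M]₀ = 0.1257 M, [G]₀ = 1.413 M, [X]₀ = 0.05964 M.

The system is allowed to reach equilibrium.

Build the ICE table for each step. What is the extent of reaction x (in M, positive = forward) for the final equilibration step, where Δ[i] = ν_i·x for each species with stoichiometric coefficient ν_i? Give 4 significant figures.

x = -0.02913 M

Q₀ = 0.4495 vs Keq = 1.0300e-04 ⇒ Q>K, reverse
Step 1:
                    M           G           X
  Initial      0.1257       1.413     0.05964
  Change      0.05826    -0.05826    -0.05826
  Equil         0.184       1.355    0.001378
  solve Keq expr → x = -0.02913; check Q = 1.0300e-04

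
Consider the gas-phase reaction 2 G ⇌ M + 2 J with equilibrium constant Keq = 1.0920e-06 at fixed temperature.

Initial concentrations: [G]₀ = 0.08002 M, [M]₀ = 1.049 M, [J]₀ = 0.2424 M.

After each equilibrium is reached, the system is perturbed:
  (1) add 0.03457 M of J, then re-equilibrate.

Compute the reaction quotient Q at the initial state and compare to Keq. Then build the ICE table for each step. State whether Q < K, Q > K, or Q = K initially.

Q₀ = 9.626; Q > K (proceeds reverse)

Q₀ = 9.626 vs Keq = 1.0920e-06 ⇒ Q>K, reverse
Step 1:
                  G         M         J
  init      0.08002     1.049    0.2424
  Δ          0.2421    -0.121   -0.2421
  eq         0.3221     0.928 3.4938e-04
  solve Keq expr → x = -0.121; check Q = 1.0920e-06
Then add 0.03457 M of J.
Step 2:
                  G         M         J
  init       0.3221     0.928   0.03492
  Δ         0.03453  -0.01726  -0.03453
  eq         0.3566    0.9107 3.9048e-04
  solve Keq expr → x = -0.01726; check Q = 1.0920e-06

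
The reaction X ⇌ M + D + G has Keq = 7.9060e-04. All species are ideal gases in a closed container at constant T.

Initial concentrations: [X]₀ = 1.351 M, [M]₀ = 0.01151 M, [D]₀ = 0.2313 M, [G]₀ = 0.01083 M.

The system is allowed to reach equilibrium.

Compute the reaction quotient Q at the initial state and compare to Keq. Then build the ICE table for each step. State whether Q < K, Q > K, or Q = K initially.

Q₀ = 2.1341e-05 vs Keq = 7.9060e-04 ⇒ Q<K, forward
Step 1:
                  X         M         D         G
  Initial     1.351   0.01151    0.2313   0.01083
  Change   -0.04938   0.04938   0.04938   0.04938
  Equil       1.302   0.06089    0.2807   0.06021
  solve Keq expr → x = 0.04938; check Q = 7.9060e-04

Q₀ = 2.1341e-05; Q < K (proceeds forward)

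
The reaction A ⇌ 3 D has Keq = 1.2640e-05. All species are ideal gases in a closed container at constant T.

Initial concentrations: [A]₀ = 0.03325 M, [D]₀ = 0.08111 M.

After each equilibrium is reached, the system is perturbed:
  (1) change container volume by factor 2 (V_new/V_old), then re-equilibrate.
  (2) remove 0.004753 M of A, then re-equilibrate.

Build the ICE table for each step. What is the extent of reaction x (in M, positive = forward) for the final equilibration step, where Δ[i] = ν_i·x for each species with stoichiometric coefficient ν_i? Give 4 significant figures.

Q₀ = 0.01605 vs Keq = 1.2640e-05 ⇒ Q>K, reverse
Step 1:
                    A           D
  Initial     0.03325     0.08111
  Change      0.02404    -0.07213
  Equil       0.05729     0.00898
  solve Keq expr → x = -0.02404; check Q = 1.2640e-05
Then change container volume by factor 2 (V_new/V_old).
Step 2:
                    A           D
  Initial     0.02865     0.00449
  Change  -8.5527e-04    0.002566
  Equil       0.02779    0.007056
  solve Keq expr → x = 8.5527e-04; check Q = 1.2640e-05
Then remove 0.004753 M of A.
Step 3:
                    A           D
  Initial     0.02304    0.007056
  Change   1.3814e-04 -4.1442e-04
  Equil       0.02318    0.006641
  solve Keq expr → x = -1.3814e-04; check Q = 1.2640e-05

x = -1.3814e-04 M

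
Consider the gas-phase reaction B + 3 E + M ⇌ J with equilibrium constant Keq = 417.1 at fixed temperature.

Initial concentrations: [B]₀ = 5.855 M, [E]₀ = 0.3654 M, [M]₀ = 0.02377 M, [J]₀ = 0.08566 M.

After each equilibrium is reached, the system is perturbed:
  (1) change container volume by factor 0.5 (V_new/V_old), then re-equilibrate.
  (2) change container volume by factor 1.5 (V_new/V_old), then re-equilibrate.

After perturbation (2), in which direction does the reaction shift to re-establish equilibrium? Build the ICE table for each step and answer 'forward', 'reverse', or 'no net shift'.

Q₀ = 12.62 vs Keq = 417.1 ⇒ Q<K, forward
Step 1:
                    B           E           M           J
  init          5.855      0.3654     0.02377     0.08566
  Δ          -0.02211    -0.06634    -0.02211     0.02211
  eq            5.833      0.2991    0.001656      0.1078
  solve Keq expr → x = 0.02211; check Q = 417.1
Then change container volume by factor 0.5 (V_new/V_old).
Step 2:
                    B           E           M           J
  init          11.67      0.5981    0.003312      0.2155
  Δ         -0.003092   -0.009277   -0.003092    0.003092
  eq            11.66      0.5888  2.2014e-04      0.2186
  solve Keq expr → x = 0.003092; check Q = 417.1
Then change container volume by factor 1.5 (V_new/V_old).
Step 3:
                    B           E           M           J
  init          7.775      0.3926  1.4676e-04      0.1458
  Δ        5.8337e-04     0.00175  5.8337e-04 -5.8337e-04
  eq            7.776      0.3943  7.3013e-04      0.1452
  solve Keq expr → x = -5.8337e-04; check Q = 417.1

Direction: reverse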